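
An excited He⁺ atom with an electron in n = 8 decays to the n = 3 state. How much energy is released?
5.197 eV

The energy levels are E_n = -13.6057 Z² eV / n².

Energy at n = 8: E_8 = -13.6057 × 2² / 8² = -0.850356 eV
Energy at n = 3: E_3 = -13.6057 × 2² / 3² = -6.046978 eV

For emission (electron falling to lower state), the photon energy is:
E_photon = E_8 - E_3 = |-0.850356 - (-6.046978)|
E_photon = 5.197 eV

This energy is carried away by the emitted photon.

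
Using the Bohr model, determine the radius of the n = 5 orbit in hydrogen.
1.322943 nm (or 13.229430 Å)

The Bohr radius formula is:
r_n = n² a₀ / Z

where a₀ = 0.052917721 nm is the Bohr radius.

For H (Z = 1) at n = 5:
r_5 = 5² × 0.052917721 nm / 1
r_5 = 25 × 0.052917721 nm / 1
r_5 = 1.3229430 nm / 1
r_5 = 1.322943 nm

The electron orbits at approximately 1.322943 nm from the nucleus.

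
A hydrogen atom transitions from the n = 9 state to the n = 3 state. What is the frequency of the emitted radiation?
3.25e+14 Hz

First, find the transition energy:
E_9 = -13.6057 / 9² = -0.16797160 eV
E_3 = -13.6057 / 3² = -1.51174444 eV
|ΔE| = |E_3 - E_9| = 1.34377284 eV

Convert to Joules: E = 1.34377284 eV × (1.602177 × 10⁻¹⁹ J/eV) = 2.1530e-19 J

Using E = hf:
f = E/h = 2.1530e-19 J / (6.62607 × 10⁻³⁴ J·s)
f = 3.25e+14 Hz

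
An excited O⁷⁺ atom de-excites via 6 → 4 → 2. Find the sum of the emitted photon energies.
193.5033 eV

The energy levels of O⁷⁺ are E_n = -13.6057 × 8² / n² eV.

First transition (6 → 4):
ΔE₁ = |E_4 - E_6|
ΔE₁ = |-54.4228000000 - (-24.1879111111)| = 30.2348889 eV

Second transition (4 → 2):
ΔE₂ = |E_2 - E_4|
ΔE₂ = |-217.6912000000 - (-54.4228000000)| = 163.2684000 eV

Total energy released:
E_total = ΔE₁ + ΔE₂ = 30.2348889 + 163.2684000 = 193.5033 eV

Note: This equals the direct transition 6 → 2: 193.5033 eV ✓
Energy is conserved regardless of the path taken.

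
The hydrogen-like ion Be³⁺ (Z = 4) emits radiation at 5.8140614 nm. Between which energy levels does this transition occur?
n = 7 → n = 1

First, find the photon energy from the wavelength (hc = 1239.84 eV·nm):
E = hc/λ = 1239.84 eV·nm / 5.8140614 nm = 213.24852 eV

The energy levels of Be³⁺ satisfy E_n = -13.6057 × 4² / n² eV, so an emission n_i → n_f releases
ΔE = 13.6057 × 4² × (1/n_f² − 1/n_i²) eV.

Setting ΔE equal to the photon energy:
1/n_f² − 1/n_i² = 213.24852 / (13.6057 × 4²) = 0.97959183

Since 1/n_i² must be positive, we need 1/n_f² > 0.97959183, i.e. n_f ≤ 1. For each allowed n_f, solve n_i = (1/n_f² − 0.97959183)^(−1/2) and check whether it is a whole number:
  n_f = 1: 1/n_i² = 1.00000000 − 0.97959183 = 0.02040817 → n_i = 7.000  → integer, n_i = 7 ✓

Only n_f = 1 gives an integer upper level, n_i = 7.

The transition is from n = 7 to n = 1 (emission).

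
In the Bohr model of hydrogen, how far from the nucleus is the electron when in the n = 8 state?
3.3867 nm (or 33.8673 Å)

The Bohr radius formula is:
r_n = n² a₀ / Z

where a₀ = 0.0529177 nm is the Bohr radius.

For H (Z = 1) at n = 8:
r_8 = 8² × 0.0529177 nm / 1
r_8 = 64 × 0.0529177 nm / 1
r_8 = 3.38673 nm / 1
r_8 = 3.3867 nm

The electron orbits at approximately 3.3867 nm from the nucleus.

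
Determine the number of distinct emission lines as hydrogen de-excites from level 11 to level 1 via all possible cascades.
55

The electron can occupy levels n = 1, 2, ..., 11 during de-excitation — that is m = 11 - 1 + 1 = 11 distinct levels.

The number of distinct spectral lines equals the number of ways to choose 2 of these m levels (each pair gives one possible emission transition):

Number of lines = m(m-1)/2 = 11×10/2 = 55

These correspond to all possible transitions between the 11 levels:
11 → 10, 11 → 9, 11 → 8, 11 → 7, 11 → 6, 11 → 5, 11 → 4, 11 → 3...

Each transition produces a photon with a unique energy (and thus wavelength). This count does not depend on Z.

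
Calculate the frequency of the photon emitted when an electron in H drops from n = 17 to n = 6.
8.00010e+13 Hz

First, find the transition energy:
E_17 = -13.6057 / 17² = -0.047078547 eV
E_6 = -13.6057 / 6² = -0.377936111 eV
|ΔE| = |E_6 - E_17| = 0.330857564 eV

Convert to Joules: E = 0.330857564 eV × (1.602177 × 10⁻¹⁹ J/eV) = 5.3009238e-20 J

Using E = hf:
f = E/h = 5.3009238e-20 J / (6.62607 × 10⁻³⁴ J·s)
f = 8.00010e+13 Hz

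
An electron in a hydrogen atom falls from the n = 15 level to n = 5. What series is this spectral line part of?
Pfund series

The spectral series in hydrogen are named based on the final (lower) energy level:
- Lyman series: n_final = 1 (ultraviolet)
- Balmer series: n_final = 2 (visible/near-UV)
- Paschen series: n_final = 3 (infrared)
- Brackett series: n_final = 4 (infrared)
- Pfund series: n_final = 5 (far infrared)

Since this transition ends at n = 5, it belongs to the Pfund series.

For reference, this 15 → 5 line has photon energy
ΔE = 13.6057 eV × (1/5² - 1/15²) = 0.48375822222 eV,
corresponding to wavelength λ = hc/ΔE = 1239.84 eV·nm / 0.48375822222 eV = 2562.93318 nm in the far infrared region.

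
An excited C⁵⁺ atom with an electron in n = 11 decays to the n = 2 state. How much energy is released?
118.4033 eV

The energy levels are E_n = -13.6057 Z² eV / n².

Energy at n = 11: E_11 = -13.6057 × 6² / 11² = -4.0479769 eV
Energy at n = 2: E_2 = -13.6057 × 6² / 2² = -122.4513000 eV

For emission (electron falling to lower state), the photon energy is:
E_photon = E_11 - E_2 = |-4.0479769 - (-122.4513000)|
E_photon = 118.4033 eV

This energy is carried away by the emitted photon.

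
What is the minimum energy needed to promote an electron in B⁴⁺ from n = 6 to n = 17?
8.271439 eV

The energy levels of a hydrogen-like atom are E_n = -13.6057 Z² eV / n².

Energy at n = 6: E_6 = -13.6057 × 5² / 6² = -9.448402778 eV
Energy at n = 17: E_17 = -13.6057 × 5² / 17² = -1.176963668 eV

The excitation energy is the difference:
ΔE = E_17 - E_6
ΔE = -1.176963668 - (-9.448402778)
ΔE = 8.271439 eV

Since this is positive, energy must be absorbed (photon absorption).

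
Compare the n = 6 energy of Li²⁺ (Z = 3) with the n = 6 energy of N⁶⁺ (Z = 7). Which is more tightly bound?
N⁶⁺ at n = 6 (E = -18.52 eV)

Using E_n = -13.6057 Z² / n² eV:

Li²⁺ (Z = 3) at n = 6:
E = -13.6057 × 3² / 6² = -13.6057 × 9 / 36 = -3.40143 eV

N⁶⁺ (Z = 7) at n = 6:
E = -13.6057 × 7² / 6² = -13.6057 × 49 / 36 = -18.51887 eV

Since -18.51887 eV < -3.40143 eV,
N⁶⁺ at n = 6 is more tightly bound (requires more energy to ionize).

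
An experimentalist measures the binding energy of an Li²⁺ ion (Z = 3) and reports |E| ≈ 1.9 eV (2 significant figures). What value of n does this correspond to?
n = 8

The exact energy levels follow E_n = -13.6057 Z² / n² eV with Z = 3.

The measured value (-1.9 eV) is reported to only 2 significant figures, so we must test candidate n values and see which one matches to that precision.

Candidate energies:
  n = 6:  E = -13.6057 × 3² / 6² = -3.40143 eV
  n = 7:  E = -13.6057 × 3² / 7² = -2.49901 eV
  n = 8:  E = -13.6057 × 3² / 8² = -1.91330 eV  ← matches
  n = 9:  E = -13.6057 × 3² / 9² = -1.51174 eV
  n = 10:  E = -13.6057 × 3² / 10² = -1.22451 eV

Checking against the measurement of -1.9 eV (2 sig figs), only n = 8 agrees:
E_8 = -1.91330 eV, which rounds to -1.9 eV ✓

Therefore n = 8.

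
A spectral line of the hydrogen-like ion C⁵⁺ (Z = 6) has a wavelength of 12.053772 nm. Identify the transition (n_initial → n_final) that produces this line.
n = 5 → n = 2

First, find the photon energy from the wavelength (hc = 1239.84 eV·nm):
E = hc/λ = 1239.84 eV·nm / 12.053772 nm = 102.85909 eV

The energy levels of C⁵⁺ satisfy E_n = -13.6057 × 6² / n² eV, so an emission n_i → n_f releases
ΔE = 13.6057 × 6² × (1/n_f² − 1/n_i²) eV.

Setting ΔE equal to the photon energy:
1/n_f² − 1/n_i² = 102.85909 / (13.6057 × 6²) = 0.21000000

Since 1/n_i² must be positive, we need 1/n_f² > 0.21000000, i.e. n_f ≤ 2. For each allowed n_f, solve n_i = (1/n_f² − 0.21000000)^(−1/2) and check whether it is a whole number:
  n_f = 1: 1/n_i² = 1.00000000 − 0.21000000 = 0.79000000 → n_i = 1.125  (not an integer) ✗
  n_f = 2: 1/n_i² = 0.25000000 − 0.21000000 = 0.04000000 → n_i = 5.000  → integer, n_i = 5 ✓

Only n_f = 2 gives an integer upper level, n_i = 5.

The transition is from n = 5 to n = 2 (emission).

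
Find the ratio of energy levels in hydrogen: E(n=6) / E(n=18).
9.00000

Using E_n = -13.6057 Z² / n² eV with Z = 1:

E_6 = -13.6057 / 6² = -13.6057 / 36 = -0.37793611111 eV
E_18 = -13.6057 / 18² = -13.6057 / 324 = -0.04199290123 eV

The ratio is:
E_6/E_18 = (-0.37793611111) / (-0.04199290123)
E_6/E_18 = (-13.6057/36) / (-13.6057/324)
E_6/E_18 = 324/36
E_6/E_18 = 9.00000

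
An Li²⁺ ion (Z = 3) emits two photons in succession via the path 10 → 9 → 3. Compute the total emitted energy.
12.38 eV

The energy levels of Li²⁺ are E_n = -13.6057 × 3² / n² eV.

First transition (10 → 9):
ΔE₁ = |E_9 - E_10|
ΔE₁ = |-1.51174444 - (-1.22451300)| = 0.28723 eV

Second transition (9 → 3):
ΔE₂ = |E_3 - E_9|
ΔE₂ = |-13.60570000 - (-1.51174444)| = 12.09396 eV

Total energy released:
E_total = ΔE₁ + ΔE₂ = 0.28723 + 12.09396 = 12.38 eV

Note: This equals the direct transition 10 → 3: 12.38 eV ✓
Energy is conserved regardless of the path taken.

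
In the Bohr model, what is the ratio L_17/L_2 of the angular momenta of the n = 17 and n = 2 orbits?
8.500

In the Bohr model, L_n = nℏ, so the ratio is purely the ratio of quantum numbers:

L_17/L_2 = 17ℏ / 2ℏ = 17/2 = 8.500

The angular momentum scales linearly with n.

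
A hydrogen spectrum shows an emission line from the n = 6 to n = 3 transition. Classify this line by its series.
Paschen series

The spectral series in hydrogen are named based on the final (lower) energy level:
- Lyman series: n_final = 1 (ultraviolet)
- Balmer series: n_final = 2 (visible/near-UV)
- Paschen series: n_final = 3 (infrared)
- Brackett series: n_final = 4 (infrared)
- Pfund series: n_final = 5 (far infrared)

Since this transition ends at n = 3, it belongs to the Paschen series.

For reference, this 6 → 3 line has photon energy
ΔE = 13.6057 eV × (1/3² - 1/6²) = 1.1338083333 eV,
corresponding to wavelength λ = hc/ΔE = 1239.84 eV·nm / 1.1338083333 eV = 1093.51816 nm in the infrared region.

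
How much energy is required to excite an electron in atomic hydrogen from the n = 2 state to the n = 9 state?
3.23 eV

The energy levels of a hydrogen-like atom are E_n = -13.6057 eV / n².

Energy at n = 2: E_2 = -13.6057 / 2² = -3.40143 eV
Energy at n = 9: E_9 = -13.6057 / 9² = -0.16797 eV

The excitation energy is the difference:
ΔE = E_9 - E_2
ΔE = -0.16797 - (-3.40143)
ΔE = 3.23 eV

Since this is positive, energy must be absorbed (photon absorption).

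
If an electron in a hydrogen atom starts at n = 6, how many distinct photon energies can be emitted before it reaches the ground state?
15

The electron can occupy levels n = 1, 2, ..., 6 during de-excitation — that is m = 6 - 1 + 1 = 6 distinct levels.

The number of distinct spectral lines equals the number of ways to choose 2 of these m levels (each pair gives one possible emission transition):

Number of lines = m(m-1)/2 = 6×5/2 = 15

These correspond to all possible transitions between the 6 levels:
6 → 5, 6 → 4, 6 → 3, 6 → 2, 6 → 1, 5 → 4, 5 → 3, 5 → 2...

Each transition produces a photon with a unique energy (and thus wavelength). This count does not depend on Z.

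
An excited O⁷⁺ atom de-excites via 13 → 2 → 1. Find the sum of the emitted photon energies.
865.61 eV

The energy levels of O⁷⁺ are E_n = -13.6057 × 8² / n² eV.

First transition (13 → 2):
ΔE₁ = |E_2 - E_13|
ΔE₁ = |-217.69120000 - (-5.15245444)| = 212.53875 eV

Second transition (2 → 1):
ΔE₂ = |E_1 - E_2|
ΔE₂ = |-870.76480000 - (-217.69120000)| = 653.07360 eV

Total energy released:
E_total = ΔE₁ + ΔE₂ = 212.53875 + 653.07360 = 865.61 eV

Note: This equals the direct transition 13 → 1: 865.61 eV ✓
Energy is conserved regardless of the path taken.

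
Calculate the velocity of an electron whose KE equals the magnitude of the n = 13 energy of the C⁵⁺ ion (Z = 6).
1.0097e+06 m/s (or 0.336801% of c)

The binding energy at n = 13 for C⁵⁺ is:
E_13 = -13.6057 × 6²/13² = -2.89825562 eV
|E_13| = 2.89825562 eV

Convert to Joules:
KE = 2.89825562 eV × (1.602177 × 10⁻¹⁹ J/eV) = 4.643518e-19 J

Using KE = ½mv²:
v = √(2·KE/m_e)
v = √(2 × 4.643518e-19 J / 9.10938 × 10⁻³¹ kg)
v = 1.0097e+06 m/s

This is approximately 0.336801% the speed of light.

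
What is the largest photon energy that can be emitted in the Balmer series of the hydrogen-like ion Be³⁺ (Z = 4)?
54.42280 eV

The series limit corresponds to the transition from n = ∞ to n = 2.
This is the highest energy (shortest wavelength) transition in the Balmer series.

E_∞ = 0 eV
E_2 = -13.6057 × 4² / 2² = -54.42280 eV

Energy at series limit:
ΔE = E_∞ - E_2 = 0 - (-54.42280) = 54.42280 eV

This energy equals the ionization energy from the n = 2 state of Be³⁺.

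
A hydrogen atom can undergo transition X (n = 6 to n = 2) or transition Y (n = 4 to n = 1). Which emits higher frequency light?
4 → 1

Calculate the energy for each transition:

Transition 6 → 2:
ΔE₁ = |E_2 - E_6| = |-13.6057/2² - (-13.6057/6²)|
ΔE₁ = |-3.401425000000 - (-0.377936111111)| = 3.023488889 eV

Transition 4 → 1:
ΔE₂ = |E_1 - E_4| = |-13.6057/1² - (-13.6057/4²)|
ΔE₂ = |-13.605700000000 - (-0.850356250000)| = 12.755343750 eV

Since 12.755343750 eV > 3.023488889 eV, the transition 4 → 1 emits the more energetic photon.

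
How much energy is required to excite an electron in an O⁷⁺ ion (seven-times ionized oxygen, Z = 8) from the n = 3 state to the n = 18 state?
94.06410 eV

The energy levels of a hydrogen-like atom are E_n = -13.6057 Z² eV / n².

Energy at n = 3: E_3 = -13.6057 × 8² / 3² = -96.75164444 eV
Energy at n = 18: E_18 = -13.6057 × 8² / 18² = -2.68754568 eV

The excitation energy is the difference:
ΔE = E_18 - E_3
ΔE = -2.68754568 - (-96.75164444)
ΔE = 94.06410 eV

Since this is positive, energy must be absorbed (photon absorption).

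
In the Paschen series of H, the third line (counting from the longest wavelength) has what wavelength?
1093.51816 nm

The lines of a series are numbered from the longest wavelength (smallest ΔE) outward; the third line is the transition from n = n_f + 3 to n_f.
The Paschen series has all transitions ending at n_f = 3.

For H, the third line (γ-line) is the jump from n = 6 to n = 3:
E_6 = -13.6057 / 6² = -0.3779361111 eV
E_3 = -13.6057 / 3² = -1.5117444444 eV
ΔE = E_6 - E_3 = 1.1338083333 eV

λ = hc/E = 1239.84 eV·nm / 1.1338083333 eV
λ = 1093.51816 nm

This is the γ-line of the Paschen series in H.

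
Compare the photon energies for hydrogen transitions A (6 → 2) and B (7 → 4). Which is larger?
6 → 2

Calculate the energy for each transition:

Transition 6 → 2:
ΔE₁ = |E_2 - E_6| = |-13.6057/2² - (-13.6057/6²)|
ΔE₁ = |-3.4014250000 - (-0.3779361111)| = 3.0234889 eV

Transition 7 → 4:
ΔE₂ = |E_4 - E_7| = |-13.6057/4² - (-13.6057/7²)|
ΔE₂ = |-0.8503562500 - (-0.2776673469)| = 0.5726889 eV

Since 3.0234889 eV > 0.5726889 eV, the transition 6 → 2 emits the more energetic photon.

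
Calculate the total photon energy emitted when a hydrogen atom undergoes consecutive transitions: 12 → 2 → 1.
13.511 eV

The energy levels of hydrogen are E_n = -13.6057 / n² eV.

First transition (12 → 2):
ΔE₁ = |E_2 - E_12|
ΔE₁ = |-3.401425000 - (-0.094484028)| = 3.306941 eV

Second transition (2 → 1):
ΔE₂ = |E_1 - E_2|
ΔE₂ = |-13.605700000 - (-3.401425000)| = 10.204275 eV

Total energy released:
E_total = ΔE₁ + ΔE₂ = 3.306941 + 10.204275 = 13.511 eV

Note: This equals the direct transition 12 → 1: 13.511 eV ✓
Energy is conserved regardless of the path taken.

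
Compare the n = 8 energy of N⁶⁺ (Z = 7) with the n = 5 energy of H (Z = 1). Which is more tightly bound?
N⁶⁺ at n = 8 (E = -10.42 eV)

Using E_n = -13.6057 Z² / n² eV:

N⁶⁺ (Z = 7) at n = 8:
E = -13.6057 × 7² / 8² = -13.6057 × 49 / 64 = -10.41686 eV

H (Z = 1) at n = 5:
E = -13.6057 × 1² / 5² = -13.6057 × 1 / 25 = -0.54423 eV

Since -10.41686 eV < -0.54423 eV,
N⁶⁺ at n = 8 is more tightly bound (requires more energy to ionize).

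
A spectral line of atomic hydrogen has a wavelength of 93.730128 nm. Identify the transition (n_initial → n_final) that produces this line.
n = 6 → n = 1

First, find the photon energy from the wavelength (hc = 1239.84 eV·nm):
E = hc/λ = 1239.84 eV·nm / 93.730128 nm = 13.227764 eV

The energy levels of hydrogen satisfy E_n = -13.6057 / n² eV, so an emission n_i → n_f releases
ΔE = 13.6057 × (1/n_f² − 1/n_i²) eV.

Setting ΔE equal to the photon energy:
1/n_f² − 1/n_i² = 13.227764 / 13.6057 = 0.97222223

Since 1/n_i² must be positive, we need 1/n_f² > 0.97222223, i.e. n_f ≤ 1. For each allowed n_f, solve n_i = (1/n_f² − 0.97222223)^(−1/2) and check whether it is a whole number:
  n_f = 1: 1/n_i² = 1.00000000 − 0.97222223 = 0.02777777 → n_i = 6.000  → integer, n_i = 6 ✓

Only n_f = 1 gives an integer upper level, n_i = 6.

The transition is from n = 6 to n = 1 (emission).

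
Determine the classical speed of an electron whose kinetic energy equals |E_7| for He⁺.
6.2506e+05 m/s (or 0.21% of c)

The binding energy at n = 7 for He⁺ is:
E_7 = -13.6057 × 2²/7² = -1.1106694 eV
|E_7| = 1.1106694 eV

Convert to Joules:
KE = 1.1106694 eV × (1.602177 × 10⁻¹⁹ J/eV) = 1.779489e-19 J

Using KE = ½mv²:
v = √(2·KE/m_e)
v = √(2 × 1.779489e-19 J / 9.10938 × 10⁻³¹ kg)
v = 6.2506e+05 m/s

This is approximately 0.21% the speed of light.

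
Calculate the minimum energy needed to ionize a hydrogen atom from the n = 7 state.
0.277667 eV

The ionization energy is the energy needed to remove the electron completely (n → ∞).

For hydrogen, E_n = -13.6057 eV / n².

At n = 7: E_7 = -13.6057 / 7² = -0.277667347 eV
At n = ∞: E_∞ = 0 eV

Ionization energy = E_∞ - E_7 = 0 - (-0.277667347) = 0.277667347 eV
Ionization energy ≈ 0.277667 eV

This is also called the binding energy of the electron in state n = 7.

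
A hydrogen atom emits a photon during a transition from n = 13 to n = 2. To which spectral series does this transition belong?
Balmer series

The spectral series in hydrogen are named based on the final (lower) energy level:
- Lyman series: n_final = 1 (ultraviolet)
- Balmer series: n_final = 2 (visible/near-UV)
- Paschen series: n_final = 3 (infrared)
- Brackett series: n_final = 4 (infrared)
- Pfund series: n_final = 5 (far infrared)

Since this transition ends at n = 2, it belongs to the Balmer series.

For reference, this 13 → 2 line has photon energy
ΔE = 13.6057 eV × (1/2² - 1/13²) = 3.3209178994 eV,
corresponding to wavelength λ = hc/ΔE = 1239.84 eV·nm / 3.3209178994 eV = 373.342563 nm in the visible/near-UV region.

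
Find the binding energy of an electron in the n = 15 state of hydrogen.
0.06047 eV

The ionization energy is the energy needed to remove the electron completely (n → ∞).

For hydrogen, E_n = -13.6057 eV / n².

At n = 15: E_15 = -13.6057 / 15² = -0.06046978 eV
At n = ∞: E_∞ = 0 eV

Ionization energy = E_∞ - E_15 = 0 - (-0.06046978) = 0.06046978 eV
Ionization energy ≈ 0.06047 eV

This is also called the binding energy of the electron in state n = 15.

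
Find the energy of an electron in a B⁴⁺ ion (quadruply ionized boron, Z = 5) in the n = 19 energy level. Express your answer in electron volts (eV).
-0.94222 eV

The energy levels of a hydrogen-like atom are given by:
E_n = -13.6057 Z² / n² eV  (with Z = 5 for B⁴⁺)

For n = 19:
E_19 = -13.6057 × 5² / 19²
E_19 = -13.6057 × 25 / 361
E_19 = -0.94222 eV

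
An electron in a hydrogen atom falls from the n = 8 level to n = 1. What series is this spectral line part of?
Lyman series

The spectral series in hydrogen are named based on the final (lower) energy level:
- Lyman series: n_final = 1 (ultraviolet)
- Balmer series: n_final = 2 (visible/near-UV)
- Paschen series: n_final = 3 (infrared)
- Brackett series: n_final = 4 (infrared)
- Pfund series: n_final = 5 (far infrared)

Since this transition ends at n = 1, it belongs to the Lyman series.

For reference, this 8 → 1 line has photon energy
ΔE = 13.6057 eV × (1/1² - 1/8²) = 13.3931109 eV,
corresponding to wavelength λ = hc/ΔE = 1239.84 eV·nm / 13.3931109 eV = 92.57297 nm in the ultraviolet region.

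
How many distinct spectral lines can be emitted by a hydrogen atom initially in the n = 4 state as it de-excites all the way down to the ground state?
6

The electron can occupy levels n = 1, 2, ..., 4 during de-excitation — that is m = 4 - 1 + 1 = 4 distinct levels.

The number of distinct spectral lines equals the number of ways to choose 2 of these m levels (each pair gives one possible emission transition):

Number of lines = m(m-1)/2 = 4×3/2 = 6

These correspond to all possible transitions between the 4 levels:
4 → 3, 4 → 2, 4 → 1, 3 → 2, 3 → 1, 2 → 1

Each transition produces a photon with a unique energy (and thus wavelength). This count does not depend on Z.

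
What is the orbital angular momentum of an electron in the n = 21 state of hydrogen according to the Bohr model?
2.215e-33 J·s (or 21ℏ)

In the Bohr model, angular momentum is quantized:
L = nℏ

where ℏ = h/(2π) = 1.05457e-34 J·s

For n = 21:
L = 21 × 1.05457e-34 J·s
L = 2.215e-33 J·s

This can also be written as L = 21ℏ.
The angular momentum is an integer multiple of the reduced Planck constant.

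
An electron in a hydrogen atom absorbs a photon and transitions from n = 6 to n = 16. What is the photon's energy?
0.324789 eV

The energy levels of a hydrogen-like atom are E_n = -13.6057 eV / n².

Energy at n = 6: E_6 = -13.6057 / 6² = -0.377936111 eV
Energy at n = 16: E_16 = -13.6057 / 16² = -0.053147266 eV

The excitation energy is the difference:
ΔE = E_16 - E_6
ΔE = -0.053147266 - (-0.377936111)
ΔE = 0.324789 eV

Since this is positive, energy must be absorbed (photon absorption).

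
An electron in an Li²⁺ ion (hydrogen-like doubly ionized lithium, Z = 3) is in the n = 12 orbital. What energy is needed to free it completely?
0.8504 eV

The ionization energy is the energy needed to remove the electron completely (n → ∞).

For a hydrogen-like ion with Z = 3, E_n = -13.6057 Z² / n² eV.

At n = 12: E_12 = -13.6057 × 3² / 12² = -0.8503563 eV
At n = ∞: E_∞ = 0 eV

Ionization energy = E_∞ - E_12 = 0 - (-0.8503563) = 0.8503563 eV
Ionization energy ≈ 0.8504 eV

This is also called the binding energy of the electron in state n = 12.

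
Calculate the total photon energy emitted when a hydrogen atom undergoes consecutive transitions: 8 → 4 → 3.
1.299155 eV

The energy levels of hydrogen are E_n = -13.6057 / n² eV.

First transition (8 → 4):
ΔE₁ = |E_4 - E_8|
ΔE₁ = |-0.850356250000 - (-0.212589062500)| = 0.637767188 eV

Second transition (4 → 3):
ΔE₂ = |E_3 - E_4|
ΔE₂ = |-1.511744444444 - (-0.850356250000)| = 0.661388194 eV

Total energy released:
E_total = ΔE₁ + ΔE₂ = 0.637767188 + 0.661388194 = 1.299155 eV

Note: This equals the direct transition 8 → 3: 1.299155 eV ✓
Energy is conserved regardless of the path taken.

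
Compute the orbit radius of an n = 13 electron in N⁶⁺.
1.2776 nm (or 12.7758 Å)

The Bohr radius formula is:
r_n = n² a₀ / Z

where a₀ = 0.0529177 nm is the Bohr radius.

For N⁶⁺ (Z = 7) at n = 13:
r_13 = 13² × 0.0529177 nm / 7
r_13 = 169 × 0.0529177 nm / 7
r_13 = 8.94309 nm / 7
r_13 = 1.2776 nm

The electron orbits at approximately 1.2776 nm from the nucleus.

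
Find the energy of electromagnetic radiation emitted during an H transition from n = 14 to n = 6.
0.30852 eV

The energy levels are E_n = -13.6057 eV / n².

Energy at n = 14: E_14 = -13.6057 / 14² = -0.06941684 eV
Energy at n = 6: E_6 = -13.6057 / 6² = -0.37793611 eV

For emission (electron falling to lower state), the photon energy is:
E_photon = E_14 - E_6 = |-0.06941684 - (-0.37793611)|
E_photon = 0.30852 eV

This energy is carried away by the emitted photon.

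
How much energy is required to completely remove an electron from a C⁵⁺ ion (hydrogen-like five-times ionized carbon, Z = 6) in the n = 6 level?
13.60570 eV

The ionization energy is the energy needed to remove the electron completely (n → ∞).

For a hydrogen-like ion with Z = 6, E_n = -13.6057 Z² / n² eV.

At n = 6: E_6 = -13.6057 × 6² / 6² = -13.60570000 eV
At n = ∞: E_∞ = 0 eV

Ionization energy = E_∞ - E_6 = 0 - (-13.60570000) = 13.60570000 eV
Ionization energy ≈ 13.60570 eV

This is also called the binding energy of the electron in state n = 6.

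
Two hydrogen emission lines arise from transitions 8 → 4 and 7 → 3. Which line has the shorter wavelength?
7 → 3

Calculate the energy for each transition:

Transition 8 → 4:
ΔE₁ = |E_4 - E_8| = |-13.6057/4² - (-13.6057/8²)|
ΔE₁ = |-0.850356250 - (-0.212589063)| = 0.637767 eV

Transition 7 → 3:
ΔE₂ = |E_3 - E_7| = |-13.6057/3² - (-13.6057/7²)|
ΔE₂ = |-1.511744444 - (-0.277667347)| = 1.234077 eV

Since 1.234077 eV > 0.637767 eV, the transition 7 → 3 emits the more energetic photon.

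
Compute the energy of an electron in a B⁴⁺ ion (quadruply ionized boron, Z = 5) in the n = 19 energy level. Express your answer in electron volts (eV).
-0.9422 eV

The energy levels of a hydrogen-like atom are given by:
E_n = -13.6057 Z² / n² eV  (with Z = 5 for B⁴⁺)

For n = 19:
E_19 = -13.6057 × 5² / 19²
E_19 = -13.6057 × 25 / 361
E_19 = -0.9422 eV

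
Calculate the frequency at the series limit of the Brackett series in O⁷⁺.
1.32e+16 Hz

The series limit corresponds to the transition from n = ∞ to n = 4.
This is the highest energy (shortest wavelength) transition in the Brackett series.

E_∞ = 0 eV
E_4 = -13.6057 × 8² / 4² = -54.42280000 eV

Energy at series limit:
ΔE = E_∞ - E_4 = 0 - (-54.42280000) = 54.42280000 eV
E = 54.42280000 eV × (1.602177 × 10⁻¹⁹ J/eV) = 8.7195e-18 J
f = E/h = 8.7195e-18 J / (6.62607 × 10⁻³⁴ J·s) = 1.32e+16 Hz

This energy equals the ionization energy from the n = 4 state of O⁷⁺.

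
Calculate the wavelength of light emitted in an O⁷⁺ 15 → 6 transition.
61.02 nm

First, find the transition energy using E_n = -13.6057 Z² / n² eV:
E_15 = -13.6057 × 8² / 15² = -3.8701 eV
E_6 = -13.6057 × 8² / 6² = -24.1879 eV

Photon energy: |ΔE| = |E_6 - E_15| = 20.3178 eV

Convert to wavelength using E = hc/λ with hc = 1239.84 eV·nm:
λ = hc/E = 1239.84 eV·nm / 20.3178 eV
λ = 61.02 nm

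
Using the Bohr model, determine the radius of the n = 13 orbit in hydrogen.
8.9431 nm (or 89.4309 Å)

The Bohr radius formula is:
r_n = n² a₀ / Z

where a₀ = 0.0529177 nm is the Bohr radius.

For H (Z = 1) at n = 13:
r_13 = 13² × 0.0529177 nm / 1
r_13 = 169 × 0.0529177 nm / 1
r_13 = 8.94309 nm / 1
r_13 = 8.9431 nm

The electron orbits at approximately 8.9431 nm from the nucleus.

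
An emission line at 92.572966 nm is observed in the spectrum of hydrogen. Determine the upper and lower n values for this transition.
n = 8 → n = 1

First, find the photon energy from the wavelength (hc = 1239.84 eV·nm):
E = hc/λ = 1239.84 eV·nm / 92.572966 nm = 13.393111 eV

The energy levels of hydrogen satisfy E_n = -13.6057 / n² eV, so an emission n_i → n_f releases
ΔE = 13.6057 × (1/n_f² − 1/n_i²) eV.

Setting ΔE equal to the photon energy:
1/n_f² − 1/n_i² = 13.393111 / 13.6057 = 0.98437500

Since 1/n_i² must be positive, we need 1/n_f² > 0.98437500, i.e. n_f ≤ 1. For each allowed n_f, solve n_i = (1/n_f² − 0.98437500)^(−1/2) and check whether it is a whole number:
  n_f = 1: 1/n_i² = 1.00000000 − 0.98437500 = 0.01562500 → n_i = 8.000  → integer, n_i = 8 ✓

Only n_f = 1 gives an integer upper level, n_i = 8.

The transition is from n = 8 to n = 1 (emission).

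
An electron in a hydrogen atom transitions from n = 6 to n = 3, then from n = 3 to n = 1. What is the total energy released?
13.2278 eV

The energy levels of hydrogen are E_n = -13.6057 / n² eV.

First transition (6 → 3):
ΔE₁ = |E_3 - E_6|
ΔE₁ = |-1.5117444444 - (-0.3779361111)| = 1.1338083 eV

Second transition (3 → 1):
ΔE₂ = |E_1 - E_3|
ΔE₂ = |-13.6057000000 - (-1.5117444444)| = 12.0939556 eV

Total energy released:
E_total = ΔE₁ + ΔE₂ = 1.1338083 + 12.0939556 = 13.2278 eV

Note: This equals the direct transition 6 → 1: 13.2278 eV ✓
Energy is conserved regardless of the path taken.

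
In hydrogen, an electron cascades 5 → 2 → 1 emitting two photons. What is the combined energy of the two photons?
13.061472 eV

The energy levels of hydrogen are E_n = -13.6057 / n² eV.

First transition (5 → 2):
ΔE₁ = |E_2 - E_5|
ΔE₁ = |-3.401425000000 - (-0.544228000000)| = 2.857197000 eV

Second transition (2 → 1):
ΔE₂ = |E_1 - E_2|
ΔE₂ = |-13.605700000000 - (-3.401425000000)| = 10.204275000 eV

Total energy released:
E_total = ΔE₁ + ΔE₂ = 2.857197000 + 10.204275000 = 13.061472 eV

Note: This equals the direct transition 5 → 1: 13.061472 eV ✓
Energy is conserved regardless of the path taken.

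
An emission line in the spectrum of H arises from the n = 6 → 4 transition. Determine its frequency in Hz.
1.142e+14 Hz

First, find the transition energy:
E_6 = -13.6057 / 6² = -0.3779361 eV
E_4 = -13.6057 / 4² = -0.8503563 eV
|ΔE| = |E_4 - E_6| = 0.4724202 eV

Convert to Joules: E = 0.4724202 eV × (1.602177 × 10⁻¹⁹ J/eV) = 7.56901e-20 J

Using E = hf:
f = E/h = 7.56901e-20 J / (6.62607 × 10⁻³⁴ J·s)
f = 1.142e+14 Hz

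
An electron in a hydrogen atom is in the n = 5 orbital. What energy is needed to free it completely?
0.544228 eV

The ionization energy is the energy needed to remove the electron completely (n → ∞).

For hydrogen, E_n = -13.6057 eV / n².

At n = 5: E_5 = -13.6057 / 5² = -0.544228000 eV
At n = ∞: E_∞ = 0 eV

Ionization energy = E_∞ - E_5 = 0 - (-0.544228000) = 0.544228000 eV
Ionization energy ≈ 0.544228 eV

This is also called the binding energy of the electron in state n = 5.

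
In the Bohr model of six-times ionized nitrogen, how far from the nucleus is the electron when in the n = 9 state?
0.612334 nm (or 6.123336 Å)

The Bohr radius formula is:
r_n = n² a₀ / Z

where a₀ = 0.052917721 nm is the Bohr radius.

For N⁶⁺ (Z = 7) at n = 9:
r_9 = 9² × 0.052917721 nm / 7
r_9 = 81 × 0.052917721 nm / 7
r_9 = 4.2863354 nm / 7
r_9 = 0.612334 nm

The electron orbits at approximately 0.612334 nm from the nucleus.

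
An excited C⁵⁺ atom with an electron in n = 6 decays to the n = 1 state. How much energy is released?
476.19950 eV

The energy levels are E_n = -13.6057 Z² eV / n².

Energy at n = 6: E_6 = -13.6057 × 6² / 6² = -13.60570000 eV
Energy at n = 1: E_1 = -13.6057 × 6² / 1² = -489.80520000 eV

For emission (electron falling to lower state), the photon energy is:
E_photon = E_6 - E_1 = |-13.60570000 - (-489.80520000)|
E_photon = 476.19950 eV

This energy is carried away by the emitted photon.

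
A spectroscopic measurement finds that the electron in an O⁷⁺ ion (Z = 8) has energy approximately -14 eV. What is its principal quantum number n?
n = 8

The exact energy levels follow E_n = -13.6057 Z² / n² eV with Z = 8.

The measured value (-14 eV) is reported to only 2 significant figures, so we must test candidate n values and see which one matches to that precision.

Candidate energies:
  n = 6:  E = -13.6057 × 8² / 6² = -24.18791 eV
  n = 7:  E = -13.6057 × 8² / 7² = -17.77071 eV
  n = 8:  E = -13.6057 × 8² / 8² = -13.60570 eV  ← matches
  n = 9:  E = -13.6057 × 8² / 9² = -10.75018 eV
  n = 10:  E = -13.6057 × 8² / 10² = -8.70765 eV

Checking against the measurement of -14 eV (2 sig figs), only n = 8 agrees:
E_8 = -13.60570 eV, which rounds to -14 eV ✓

Therefore n = 8.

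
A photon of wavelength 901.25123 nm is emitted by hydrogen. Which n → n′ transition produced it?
n = 10 → n = 3

First, find the photon energy from the wavelength (hc = 1239.84 eV·nm):
E = hc/λ = 1239.84 eV·nm / 901.25123 nm = 1.3756874 eV

The energy levels of hydrogen satisfy E_n = -13.6057 / n² eV, so an emission n_i → n_f releases
ΔE = 13.6057 × (1/n_f² − 1/n_i²) eV.

Setting ΔE equal to the photon energy:
1/n_f² − 1/n_i² = 1.3756874 / 13.6057 = 0.10111111

Since 1/n_i² must be positive, we need 1/n_f² > 0.10111111, i.e. n_f ≤ 3. For each allowed n_f, solve n_i = (1/n_f² − 0.10111111)^(−1/2) and check whether it is a whole number:
  n_f = 1: 1/n_i² = 1.00000000 − 0.10111111 = 0.89888889 → n_i = 1.055  (not an integer) ✗
  n_f = 2: 1/n_i² = 0.25000000 − 0.10111111 = 0.14888889 → n_i = 2.592  (not an integer) ✗
  n_f = 3: 1/n_i² = 0.11111111 − 0.10111111 = 0.01000000 → n_i = 10.000  → integer, n_i = 10 ✓

Only n_f = 3 gives an integer upper level, n_i = 10.

The transition is from n = 10 to n = 3 (emission).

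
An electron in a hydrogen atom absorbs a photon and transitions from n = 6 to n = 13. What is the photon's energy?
0.2974 eV

The energy levels of a hydrogen-like atom are E_n = -13.6057 eV / n².

Energy at n = 6: E_6 = -13.6057 / 6² = -0.3779361 eV
Energy at n = 13: E_13 = -13.6057 / 13² = -0.0805071 eV

The excitation energy is the difference:
ΔE = E_13 - E_6
ΔE = -0.0805071 - (-0.3779361)
ΔE = 0.2974 eV

Since this is positive, energy must be absorbed (photon absorption).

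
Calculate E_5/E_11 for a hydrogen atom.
4.84

Using E_n = -13.6057 Z² / n² eV with Z = 1:

E_5 = -13.6057 / 5² = -13.6057 / 25 = -0.54422800 eV
E_11 = -13.6057 / 11² = -13.6057 / 121 = -0.11244380 eV

The ratio is:
E_5/E_11 = (-0.54422800) / (-0.11244380)
E_5/E_11 = (-13.6057/25) / (-13.6057/121)
E_5/E_11 = 121/25
E_5/E_11 = 4.84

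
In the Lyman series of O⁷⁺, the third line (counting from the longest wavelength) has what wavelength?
1.5188 nm

The lines of a series are numbered from the longest wavelength (smallest ΔE) outward; the third line is the transition from n = n_f + 3 to n_f.
The Lyman series has all transitions ending at n_f = 1.

For O⁷⁺ (Z = 8), the third line (γ-line) is the jump from n = 4 to n = 1:
E_4 = -13.6057 × 8² / 4² = -54.422800 eV
E_1 = -13.6057 × 8² / 1² = -870.764800 eV
ΔE = E_4 - E_1 = 816.342000 eV

λ = hc/E = 1239.84 eV·nm / 816.342000 eV
λ = 1.5188 nm

This is the γ-line of the Lyman series in O⁷⁺.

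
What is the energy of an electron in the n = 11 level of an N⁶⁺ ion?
-5.510 eV

For hydrogen-like ions, the energy levels scale with Z²:
E_n = -13.6057 Z² / n² eV

For N⁶⁺ (Z = 7) at n = 11:
E_11 = -13.6057 × 7² / 11²
E_11 = -13.6057 × 49 / 121
E_11 = -666.6793 / 121
E_11 = -5.510 eV

The energy is 49 times more negative than hydrogen at the same n due to the stronger nuclear charge.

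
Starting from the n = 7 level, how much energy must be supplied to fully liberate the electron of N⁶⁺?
13.61 eV

The ionization energy is the energy needed to remove the electron completely (n → ∞).

For a hydrogen-like ion with Z = 7, E_n = -13.6057 Z² / n² eV.

At n = 7: E_7 = -13.6057 × 7² / 7² = -13.60570 eV
At n = ∞: E_∞ = 0 eV

Ionization energy = E_∞ - E_7 = 0 - (-13.60570) = 13.60570 eV
Ionization energy ≈ 13.61 eV

This is also called the binding energy of the electron in state n = 7.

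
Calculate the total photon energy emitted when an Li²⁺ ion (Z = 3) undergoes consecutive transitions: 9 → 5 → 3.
12.09396 eV

The energy levels of Li²⁺ are E_n = -13.6057 × 3² / n² eV.

First transition (9 → 5):
ΔE₁ = |E_5 - E_9|
ΔE₁ = |-4.89805200000 - (-1.51174444444)| = 3.38630756 eV

Second transition (5 → 3):
ΔE₂ = |E_3 - E_5|
ΔE₂ = |-13.60570000000 - (-4.89805200000)| = 8.70764800 eV

Total energy released:
E_total = ΔE₁ + ΔE₂ = 3.38630756 + 8.70764800 = 12.09396 eV

Note: This equals the direct transition 9 → 3: 12.09396 eV ✓
Energy is conserved regardless of the path taken.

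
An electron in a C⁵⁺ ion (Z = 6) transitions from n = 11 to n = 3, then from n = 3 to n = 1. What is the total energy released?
485.7572 eV

The energy levels of C⁵⁺ are E_n = -13.6057 × 6² / n² eV.

First transition (11 → 3):
ΔE₁ = |E_3 - E_11|
ΔE₁ = |-54.4228000000 - (-4.0479768595)| = 50.3748231 eV

Second transition (3 → 1):
ΔE₂ = |E_1 - E_3|
ΔE₂ = |-489.8052000000 - (-54.4228000000)| = 435.3824000 eV

Total energy released:
E_total = ΔE₁ + ΔE₂ = 50.3748231 + 435.3824000 = 485.7572 eV

Note: This equals the direct transition 11 → 1: 485.7572 eV ✓
Energy is conserved regardless of the path taken.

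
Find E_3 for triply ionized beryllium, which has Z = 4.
-24.188 eV

For hydrogen-like ions, the energy levels scale with Z²:
E_n = -13.6057 Z² / n² eV

For Be³⁺ (Z = 4) at n = 3:
E_3 = -13.6057 × 4² / 3²
E_3 = -13.6057 × 16 / 9
E_3 = -217.6912 / 9
E_3 = -24.188 eV

The energy is 16 times more negative than hydrogen at the same n due to the stronger nuclear charge.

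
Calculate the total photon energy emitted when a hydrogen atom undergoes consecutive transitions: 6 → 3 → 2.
3.023489 eV

The energy levels of hydrogen are E_n = -13.6057 / n² eV.

First transition (6 → 3):
ΔE₁ = |E_3 - E_6|
ΔE₁ = |-1.511744444444 - (-0.377936111111)| = 1.133808333 eV

Second transition (3 → 2):
ΔE₂ = |E_2 - E_3|
ΔE₂ = |-3.401425000000 - (-1.511744444444)| = 1.889680556 eV

Total energy released:
E_total = ΔE₁ + ΔE₂ = 1.133808333 + 1.889680556 = 3.023489 eV

Note: This equals the direct transition 6 → 2: 3.023489 eV ✓
Energy is conserved regardless of the path taken.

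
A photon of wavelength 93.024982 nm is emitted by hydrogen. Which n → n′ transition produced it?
n = 7 → n = 1

First, find the photon energy from the wavelength (hc = 1239.84 eV·nm):
E = hc/λ = 1239.84 eV·nm / 93.024982 nm = 13.328033 eV

The energy levels of hydrogen satisfy E_n = -13.6057 / n² eV, so an emission n_i → n_f releases
ΔE = 13.6057 × (1/n_f² − 1/n_i²) eV.

Setting ΔE equal to the photon energy:
1/n_f² − 1/n_i² = 13.328033 / 13.6057 = 0.97959186

Since 1/n_i² must be positive, we need 1/n_f² > 0.97959186, i.e. n_f ≤ 1. For each allowed n_f, solve n_i = (1/n_f² − 0.97959186)^(−1/2) and check whether it is a whole number:
  n_f = 1: 1/n_i² = 1.00000000 − 0.97959186 = 0.02040814 → n_i = 7.000  → integer, n_i = 7 ✓

Only n_f = 1 gives an integer upper level, n_i = 7.

The transition is from n = 7 to n = 1 (emission).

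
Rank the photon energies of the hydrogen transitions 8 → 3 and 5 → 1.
5 → 1

Calculate the energy for each transition:

Transition 8 → 3:
ΔE₁ = |E_3 - E_8| = |-13.6057/3² - (-13.6057/8²)|
ΔE₁ = |-1.5117444444 - (-0.2125890625)| = 1.2991554 eV

Transition 5 → 1:
ΔE₂ = |E_1 - E_5| = |-13.6057/1² - (-13.6057/5²)|
ΔE₂ = |-13.6057000000 - (-0.5442280000)| = 13.0614720 eV

Since 13.0614720 eV > 1.2991554 eV, the transition 5 → 1 emits the more energetic photon.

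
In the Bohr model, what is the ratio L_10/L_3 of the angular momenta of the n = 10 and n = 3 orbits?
3.33

In the Bohr model, L_n = nℏ, so the ratio is purely the ratio of quantum numbers:

L_10/L_3 = 10ℏ / 3ℏ = 10/3 = 3.33

The angular momentum scales linearly with n.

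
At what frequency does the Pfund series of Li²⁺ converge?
1.18e+15 Hz

The series limit corresponds to the transition from n = ∞ to n = 5.
This is the highest energy (shortest wavelength) transition in the Pfund series.

E_∞ = 0 eV
E_5 = -13.6057 × 3² / 5² = -4.8980520 eV

Energy at series limit:
ΔE = E_∞ - E_5 = 0 - (-4.8980520) = 4.8980520 eV
E = 4.8980520 eV × (1.602177 × 10⁻¹⁹ J/eV) = 7.8475e-19 J
f = E/h = 7.8475e-19 J / (6.62607 × 10⁻³⁴ J·s) = 1.18e+15 Hz

This energy equals the ionization energy from the n = 5 state of Li²⁺.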